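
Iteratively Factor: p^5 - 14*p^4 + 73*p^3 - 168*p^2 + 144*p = (p)*(p^4 - 14*p^3 + 73*p^2 - 168*p + 144) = p*(p - 3)*(p^3 - 11*p^2 + 40*p - 48) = p*(p - 4)*(p - 3)*(p^2 - 7*p + 12) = p*(p - 4)^2*(p - 3)*(p - 3)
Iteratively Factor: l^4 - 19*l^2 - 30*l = (l)*(l^3 - 19*l - 30) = l*(l + 3)*(l^2 - 3*l - 10) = l*(l + 2)*(l + 3)*(l - 5)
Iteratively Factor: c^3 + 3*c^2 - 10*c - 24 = (c + 2)*(c^2 + c - 12) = (c - 3)*(c + 2)*(c + 4)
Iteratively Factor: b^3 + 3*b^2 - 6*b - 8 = (b + 4)*(b^2 - b - 2) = (b + 1)*(b + 4)*(b - 2)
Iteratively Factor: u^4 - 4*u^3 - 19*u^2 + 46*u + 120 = (u + 3)*(u^3 - 7*u^2 + 2*u + 40) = (u - 5)*(u + 3)*(u^2 - 2*u - 8) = (u - 5)*(u + 2)*(u + 3)*(u - 4)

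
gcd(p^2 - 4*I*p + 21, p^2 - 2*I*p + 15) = p + 3*I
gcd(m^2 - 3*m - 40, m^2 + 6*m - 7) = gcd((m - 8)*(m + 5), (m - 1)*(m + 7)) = 1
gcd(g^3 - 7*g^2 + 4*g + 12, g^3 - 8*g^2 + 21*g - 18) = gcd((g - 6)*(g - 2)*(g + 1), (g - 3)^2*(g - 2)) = g - 2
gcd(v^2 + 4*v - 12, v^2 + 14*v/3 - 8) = v + 6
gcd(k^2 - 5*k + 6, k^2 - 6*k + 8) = k - 2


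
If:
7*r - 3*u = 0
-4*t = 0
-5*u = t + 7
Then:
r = -3/5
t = 0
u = -7/5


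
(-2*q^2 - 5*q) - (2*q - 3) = -2*q^2 - 7*q + 3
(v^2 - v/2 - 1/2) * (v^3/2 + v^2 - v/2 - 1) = v^5/2 + 3*v^4/4 - 5*v^3/4 - 5*v^2/4 + 3*v/4 + 1/2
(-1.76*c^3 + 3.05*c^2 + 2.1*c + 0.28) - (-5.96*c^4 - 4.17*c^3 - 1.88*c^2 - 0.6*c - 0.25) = 5.96*c^4 + 2.41*c^3 + 4.93*c^2 + 2.7*c + 0.53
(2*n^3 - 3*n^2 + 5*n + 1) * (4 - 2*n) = -4*n^4 + 14*n^3 - 22*n^2 + 18*n + 4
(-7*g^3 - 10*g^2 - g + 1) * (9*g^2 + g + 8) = -63*g^5 - 97*g^4 - 75*g^3 - 72*g^2 - 7*g + 8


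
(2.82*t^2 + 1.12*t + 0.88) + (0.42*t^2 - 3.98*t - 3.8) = 3.24*t^2 - 2.86*t - 2.92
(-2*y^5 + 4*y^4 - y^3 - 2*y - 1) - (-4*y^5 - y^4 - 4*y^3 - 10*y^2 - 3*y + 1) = 2*y^5 + 5*y^4 + 3*y^3 + 10*y^2 + y - 2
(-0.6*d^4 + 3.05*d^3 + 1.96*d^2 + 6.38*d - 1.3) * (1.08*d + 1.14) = -0.648*d^5 + 2.61*d^4 + 5.5938*d^3 + 9.1248*d^2 + 5.8692*d - 1.482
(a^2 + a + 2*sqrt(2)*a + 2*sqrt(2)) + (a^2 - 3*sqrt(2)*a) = 2*a^2 - sqrt(2)*a + a + 2*sqrt(2)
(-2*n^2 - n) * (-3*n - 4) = 6*n^3 + 11*n^2 + 4*n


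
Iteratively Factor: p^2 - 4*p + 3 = (p - 3)*(p - 1)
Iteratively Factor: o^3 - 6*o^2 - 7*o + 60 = (o - 5)*(o^2 - o - 12) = (o - 5)*(o + 3)*(o - 4)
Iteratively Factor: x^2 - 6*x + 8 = (x - 2)*(x - 4)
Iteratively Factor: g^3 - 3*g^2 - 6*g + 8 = (g - 4)*(g^2 + g - 2) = (g - 4)*(g + 2)*(g - 1)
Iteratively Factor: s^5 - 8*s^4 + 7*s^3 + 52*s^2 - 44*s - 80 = (s - 4)*(s^4 - 4*s^3 - 9*s^2 + 16*s + 20) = (s - 4)*(s + 1)*(s^3 - 5*s^2 - 4*s + 20) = (s - 5)*(s - 4)*(s + 1)*(s^2 - 4) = (s - 5)*(s - 4)*(s + 1)*(s + 2)*(s - 2)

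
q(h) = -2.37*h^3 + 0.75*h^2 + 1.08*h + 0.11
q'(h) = -7.11*h^2 + 1.5*h + 1.08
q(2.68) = -37.23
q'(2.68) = -45.97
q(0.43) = 0.52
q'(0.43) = 0.41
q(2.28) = -21.62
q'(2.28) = -32.46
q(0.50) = 0.54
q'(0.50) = 0.05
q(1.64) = -6.56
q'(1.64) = -15.58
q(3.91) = -125.87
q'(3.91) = -101.75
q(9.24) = -1795.54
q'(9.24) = -592.09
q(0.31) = 0.45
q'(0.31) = 0.86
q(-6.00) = 532.55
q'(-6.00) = -263.88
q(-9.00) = 1778.87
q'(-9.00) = -588.33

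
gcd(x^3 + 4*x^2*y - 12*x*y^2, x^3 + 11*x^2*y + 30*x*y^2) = x^2 + 6*x*y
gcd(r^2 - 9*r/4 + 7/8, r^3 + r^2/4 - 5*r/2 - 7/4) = r - 7/4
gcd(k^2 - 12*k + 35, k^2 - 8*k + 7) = k - 7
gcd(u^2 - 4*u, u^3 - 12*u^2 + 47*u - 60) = u - 4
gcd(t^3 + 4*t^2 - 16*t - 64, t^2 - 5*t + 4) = t - 4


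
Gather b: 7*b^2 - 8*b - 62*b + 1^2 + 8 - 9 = 7*b^2 - 70*b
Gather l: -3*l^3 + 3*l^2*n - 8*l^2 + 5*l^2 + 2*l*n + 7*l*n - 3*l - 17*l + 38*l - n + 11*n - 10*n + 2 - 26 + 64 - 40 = -3*l^3 + l^2*(3*n - 3) + l*(9*n + 18)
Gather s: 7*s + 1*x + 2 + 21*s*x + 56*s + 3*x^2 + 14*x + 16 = s*(21*x + 63) + 3*x^2 + 15*x + 18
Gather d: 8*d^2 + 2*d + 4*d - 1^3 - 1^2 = 8*d^2 + 6*d - 2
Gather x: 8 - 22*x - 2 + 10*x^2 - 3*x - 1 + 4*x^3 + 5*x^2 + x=4*x^3 + 15*x^2 - 24*x + 5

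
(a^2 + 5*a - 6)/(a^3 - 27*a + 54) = (a - 1)/(a^2 - 6*a + 9)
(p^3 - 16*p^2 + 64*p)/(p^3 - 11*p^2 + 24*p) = (p - 8)/(p - 3)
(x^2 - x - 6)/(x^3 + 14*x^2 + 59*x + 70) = (x - 3)/(x^2 + 12*x + 35)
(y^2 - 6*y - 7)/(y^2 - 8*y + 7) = (y + 1)/(y - 1)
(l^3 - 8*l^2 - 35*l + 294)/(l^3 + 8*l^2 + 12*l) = (l^2 - 14*l + 49)/(l*(l + 2))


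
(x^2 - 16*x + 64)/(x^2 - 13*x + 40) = (x - 8)/(x - 5)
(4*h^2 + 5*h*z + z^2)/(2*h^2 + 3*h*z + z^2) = (4*h + z)/(2*h + z)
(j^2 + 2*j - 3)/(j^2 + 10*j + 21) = (j - 1)/(j + 7)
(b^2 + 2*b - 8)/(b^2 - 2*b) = (b + 4)/b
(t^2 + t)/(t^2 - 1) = t/(t - 1)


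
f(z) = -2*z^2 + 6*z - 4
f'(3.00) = -6.00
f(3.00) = -4.00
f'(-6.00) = 30.00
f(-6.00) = -112.00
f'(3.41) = -7.64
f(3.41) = -6.80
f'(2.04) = -2.16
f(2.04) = -0.08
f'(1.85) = -1.40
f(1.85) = 0.26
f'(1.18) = 1.28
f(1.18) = 0.30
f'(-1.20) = 10.80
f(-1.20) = -14.08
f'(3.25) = -7.00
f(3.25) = -5.62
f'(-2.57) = 16.28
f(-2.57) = -32.63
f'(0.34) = 4.64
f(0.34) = -2.19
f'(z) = 6 - 4*z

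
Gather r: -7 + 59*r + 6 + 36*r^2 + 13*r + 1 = 36*r^2 + 72*r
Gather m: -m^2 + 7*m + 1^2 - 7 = -m^2 + 7*m - 6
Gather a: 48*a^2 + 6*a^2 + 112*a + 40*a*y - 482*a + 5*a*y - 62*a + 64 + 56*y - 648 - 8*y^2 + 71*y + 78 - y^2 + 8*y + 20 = 54*a^2 + a*(45*y - 432) - 9*y^2 + 135*y - 486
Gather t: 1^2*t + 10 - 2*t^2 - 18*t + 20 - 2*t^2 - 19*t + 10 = -4*t^2 - 36*t + 40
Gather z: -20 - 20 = -40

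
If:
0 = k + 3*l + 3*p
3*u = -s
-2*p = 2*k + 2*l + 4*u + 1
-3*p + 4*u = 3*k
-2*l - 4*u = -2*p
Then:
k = -3/34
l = 4/17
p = -7/34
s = 45/68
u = -15/68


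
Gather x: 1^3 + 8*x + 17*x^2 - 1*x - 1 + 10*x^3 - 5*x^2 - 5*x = 10*x^3 + 12*x^2 + 2*x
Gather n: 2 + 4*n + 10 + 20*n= 24*n + 12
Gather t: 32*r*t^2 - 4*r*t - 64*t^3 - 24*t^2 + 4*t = -64*t^3 + t^2*(32*r - 24) + t*(4 - 4*r)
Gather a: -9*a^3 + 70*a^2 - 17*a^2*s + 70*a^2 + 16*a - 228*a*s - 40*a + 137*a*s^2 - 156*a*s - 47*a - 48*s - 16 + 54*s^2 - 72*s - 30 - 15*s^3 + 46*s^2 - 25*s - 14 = -9*a^3 + a^2*(140 - 17*s) + a*(137*s^2 - 384*s - 71) - 15*s^3 + 100*s^2 - 145*s - 60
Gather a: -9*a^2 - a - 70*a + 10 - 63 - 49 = -9*a^2 - 71*a - 102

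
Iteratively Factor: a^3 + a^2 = (a + 1)*(a^2) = a*(a + 1)*(a)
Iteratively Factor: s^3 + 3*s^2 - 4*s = (s - 1)*(s^2 + 4*s) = s*(s - 1)*(s + 4)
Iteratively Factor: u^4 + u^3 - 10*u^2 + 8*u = (u + 4)*(u^3 - 3*u^2 + 2*u) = (u - 1)*(u + 4)*(u^2 - 2*u) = u*(u - 1)*(u + 4)*(u - 2)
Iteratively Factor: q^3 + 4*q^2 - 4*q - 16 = (q + 2)*(q^2 + 2*q - 8) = (q + 2)*(q + 4)*(q - 2)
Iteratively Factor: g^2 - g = (g - 1)*(g)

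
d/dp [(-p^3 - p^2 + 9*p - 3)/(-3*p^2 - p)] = (3*p^4 + 2*p^3 + 28*p^2 - 18*p - 3)/(p^2*(9*p^2 + 6*p + 1))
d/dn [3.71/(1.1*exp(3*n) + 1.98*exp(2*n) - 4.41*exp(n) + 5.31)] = (-12.243*exp(2*n) - 14.6916*exp(n) + 16.3611)*exp(n)/(1.1*exp(3*n) + 1.98*exp(2*n) - 4.41*exp(n) + 5.31)^2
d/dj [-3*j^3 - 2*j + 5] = -9*j^2 - 2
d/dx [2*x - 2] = 2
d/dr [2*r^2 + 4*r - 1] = 4*r + 4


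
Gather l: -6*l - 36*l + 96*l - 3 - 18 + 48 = 54*l + 27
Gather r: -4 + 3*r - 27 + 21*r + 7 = 24*r - 24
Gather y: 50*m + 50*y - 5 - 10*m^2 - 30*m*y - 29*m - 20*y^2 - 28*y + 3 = -10*m^2 + 21*m - 20*y^2 + y*(22 - 30*m) - 2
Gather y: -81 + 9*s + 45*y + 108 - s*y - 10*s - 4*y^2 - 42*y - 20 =-s - 4*y^2 + y*(3 - s) + 7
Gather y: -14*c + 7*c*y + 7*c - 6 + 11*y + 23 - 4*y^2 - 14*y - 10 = -7*c - 4*y^2 + y*(7*c - 3) + 7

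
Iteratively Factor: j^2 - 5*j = (j - 5)*(j)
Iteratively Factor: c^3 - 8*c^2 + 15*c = (c - 5)*(c^2 - 3*c) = (c - 5)*(c - 3)*(c)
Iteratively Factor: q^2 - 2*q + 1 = (q - 1)*(q - 1)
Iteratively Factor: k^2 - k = (k)*(k - 1)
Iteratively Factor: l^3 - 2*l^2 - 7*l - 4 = (l + 1)*(l^2 - 3*l - 4) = (l + 1)^2*(l - 4)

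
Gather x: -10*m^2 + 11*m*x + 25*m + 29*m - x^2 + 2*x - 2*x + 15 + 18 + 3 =-10*m^2 + 11*m*x + 54*m - x^2 + 36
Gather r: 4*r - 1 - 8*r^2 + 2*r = -8*r^2 + 6*r - 1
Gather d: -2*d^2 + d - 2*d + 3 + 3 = -2*d^2 - d + 6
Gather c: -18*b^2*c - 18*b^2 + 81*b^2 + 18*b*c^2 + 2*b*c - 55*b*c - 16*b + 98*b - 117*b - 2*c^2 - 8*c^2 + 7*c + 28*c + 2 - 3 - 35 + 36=63*b^2 - 35*b + c^2*(18*b - 10) + c*(-18*b^2 - 53*b + 35)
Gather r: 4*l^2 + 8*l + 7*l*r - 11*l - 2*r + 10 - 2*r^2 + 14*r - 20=4*l^2 - 3*l - 2*r^2 + r*(7*l + 12) - 10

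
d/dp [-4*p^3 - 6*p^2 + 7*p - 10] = -12*p^2 - 12*p + 7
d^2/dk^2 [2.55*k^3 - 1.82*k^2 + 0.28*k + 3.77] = 15.3*k - 3.64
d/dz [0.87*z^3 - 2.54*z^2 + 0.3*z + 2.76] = 2.61*z^2 - 5.08*z + 0.3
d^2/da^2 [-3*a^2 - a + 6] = -6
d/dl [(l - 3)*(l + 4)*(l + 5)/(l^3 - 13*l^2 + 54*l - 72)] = (-19*l^2 + 8*l + 416)/(l^4 - 20*l^3 + 148*l^2 - 480*l + 576)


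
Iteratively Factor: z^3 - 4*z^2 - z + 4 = (z + 1)*(z^2 - 5*z + 4) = (z - 1)*(z + 1)*(z - 4)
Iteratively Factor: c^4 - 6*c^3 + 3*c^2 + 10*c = (c - 5)*(c^3 - c^2 - 2*c) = c*(c - 5)*(c^2 - c - 2) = c*(c - 5)*(c - 2)*(c + 1)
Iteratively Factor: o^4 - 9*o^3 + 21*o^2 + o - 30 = (o - 5)*(o^3 - 4*o^2 + o + 6) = (o - 5)*(o + 1)*(o^2 - 5*o + 6) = (o - 5)*(o - 3)*(o + 1)*(o - 2)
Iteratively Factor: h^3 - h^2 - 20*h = (h + 4)*(h^2 - 5*h) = h*(h + 4)*(h - 5)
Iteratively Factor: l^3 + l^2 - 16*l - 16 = (l - 4)*(l^2 + 5*l + 4) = (l - 4)*(l + 1)*(l + 4)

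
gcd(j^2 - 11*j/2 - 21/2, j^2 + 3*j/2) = j + 3/2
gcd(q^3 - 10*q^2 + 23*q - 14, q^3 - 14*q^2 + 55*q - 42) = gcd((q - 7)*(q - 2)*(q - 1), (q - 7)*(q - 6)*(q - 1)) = q^2 - 8*q + 7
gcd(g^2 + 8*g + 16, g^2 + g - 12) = g + 4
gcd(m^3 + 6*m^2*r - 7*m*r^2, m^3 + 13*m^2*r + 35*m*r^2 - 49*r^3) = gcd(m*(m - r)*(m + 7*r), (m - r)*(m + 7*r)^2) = -m^2 - 6*m*r + 7*r^2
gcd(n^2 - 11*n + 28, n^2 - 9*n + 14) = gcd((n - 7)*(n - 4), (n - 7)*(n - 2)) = n - 7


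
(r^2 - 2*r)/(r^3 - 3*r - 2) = r/(r^2 + 2*r + 1)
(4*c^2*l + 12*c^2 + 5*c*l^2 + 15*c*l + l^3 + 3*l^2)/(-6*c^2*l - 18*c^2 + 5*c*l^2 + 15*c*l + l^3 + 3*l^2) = (-4*c^2 - 5*c*l - l^2)/(6*c^2 - 5*c*l - l^2)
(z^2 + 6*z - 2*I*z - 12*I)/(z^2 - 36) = (z - 2*I)/(z - 6)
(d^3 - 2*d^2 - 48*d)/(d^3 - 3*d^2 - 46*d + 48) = d/(d - 1)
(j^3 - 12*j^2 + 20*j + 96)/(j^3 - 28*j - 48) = (j - 8)/(j + 4)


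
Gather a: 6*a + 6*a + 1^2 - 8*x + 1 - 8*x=12*a - 16*x + 2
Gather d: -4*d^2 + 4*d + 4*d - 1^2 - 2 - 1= -4*d^2 + 8*d - 4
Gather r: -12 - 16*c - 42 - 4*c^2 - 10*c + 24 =-4*c^2 - 26*c - 30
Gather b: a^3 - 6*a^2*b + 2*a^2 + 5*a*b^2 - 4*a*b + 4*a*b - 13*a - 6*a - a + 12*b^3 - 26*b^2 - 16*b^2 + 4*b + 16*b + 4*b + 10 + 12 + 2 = a^3 + 2*a^2 - 20*a + 12*b^3 + b^2*(5*a - 42) + b*(24 - 6*a^2) + 24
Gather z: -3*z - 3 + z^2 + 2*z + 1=z^2 - z - 2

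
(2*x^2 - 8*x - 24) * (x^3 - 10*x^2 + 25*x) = 2*x^5 - 28*x^4 + 106*x^3 + 40*x^2 - 600*x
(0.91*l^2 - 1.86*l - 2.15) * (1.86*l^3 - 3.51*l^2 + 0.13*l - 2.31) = 1.6926*l^5 - 6.6537*l^4 + 2.6479*l^3 + 5.2026*l^2 + 4.0171*l + 4.9665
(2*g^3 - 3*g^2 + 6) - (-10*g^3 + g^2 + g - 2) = 12*g^3 - 4*g^2 - g + 8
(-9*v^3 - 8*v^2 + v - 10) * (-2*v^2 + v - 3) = 18*v^5 + 7*v^4 + 17*v^3 + 45*v^2 - 13*v + 30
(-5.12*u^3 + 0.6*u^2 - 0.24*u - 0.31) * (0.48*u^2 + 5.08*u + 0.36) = -2.4576*u^5 - 25.7216*u^4 + 1.0896*u^3 - 1.152*u^2 - 1.6612*u - 0.1116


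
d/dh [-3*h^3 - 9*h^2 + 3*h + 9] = -9*h^2 - 18*h + 3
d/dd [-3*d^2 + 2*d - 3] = 2 - 6*d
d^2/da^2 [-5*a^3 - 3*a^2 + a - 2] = -30*a - 6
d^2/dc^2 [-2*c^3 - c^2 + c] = -12*c - 2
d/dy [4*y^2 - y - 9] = 8*y - 1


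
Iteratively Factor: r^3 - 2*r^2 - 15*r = (r - 5)*(r^2 + 3*r) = r*(r - 5)*(r + 3)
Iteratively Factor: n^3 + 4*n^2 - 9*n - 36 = (n + 3)*(n^2 + n - 12) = (n + 3)*(n + 4)*(n - 3)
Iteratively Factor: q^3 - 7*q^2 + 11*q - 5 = (q - 5)*(q^2 - 2*q + 1) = (q - 5)*(q - 1)*(q - 1)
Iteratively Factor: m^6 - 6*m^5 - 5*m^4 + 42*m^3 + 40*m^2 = (m)*(m^5 - 6*m^4 - 5*m^3 + 42*m^2 + 40*m) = m*(m + 2)*(m^4 - 8*m^3 + 11*m^2 + 20*m) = m*(m - 5)*(m + 2)*(m^3 - 3*m^2 - 4*m) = m^2*(m - 5)*(m + 2)*(m^2 - 3*m - 4) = m^2*(m - 5)*(m - 4)*(m + 2)*(m + 1)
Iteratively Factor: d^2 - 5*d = (d - 5)*(d)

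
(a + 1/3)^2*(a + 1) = a^3 + 5*a^2/3 + 7*a/9 + 1/9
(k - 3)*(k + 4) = k^2 + k - 12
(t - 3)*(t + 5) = t^2 + 2*t - 15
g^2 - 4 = (g - 2)*(g + 2)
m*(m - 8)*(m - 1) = m^3 - 9*m^2 + 8*m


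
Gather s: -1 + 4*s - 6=4*s - 7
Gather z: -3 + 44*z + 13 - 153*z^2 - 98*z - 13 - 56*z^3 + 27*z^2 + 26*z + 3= -56*z^3 - 126*z^2 - 28*z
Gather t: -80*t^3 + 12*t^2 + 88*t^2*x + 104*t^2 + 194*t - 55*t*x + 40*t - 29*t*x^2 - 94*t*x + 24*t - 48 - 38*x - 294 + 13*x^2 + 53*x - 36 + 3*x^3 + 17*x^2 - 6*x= -80*t^3 + t^2*(88*x + 116) + t*(-29*x^2 - 149*x + 258) + 3*x^3 + 30*x^2 + 9*x - 378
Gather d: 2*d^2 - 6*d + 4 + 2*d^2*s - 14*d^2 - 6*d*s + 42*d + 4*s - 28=d^2*(2*s - 12) + d*(36 - 6*s) + 4*s - 24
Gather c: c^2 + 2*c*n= c^2 + 2*c*n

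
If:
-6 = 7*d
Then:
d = -6/7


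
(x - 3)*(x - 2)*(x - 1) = x^3 - 6*x^2 + 11*x - 6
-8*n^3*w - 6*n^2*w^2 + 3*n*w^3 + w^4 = w*(-2*n + w)*(n + w)*(4*n + w)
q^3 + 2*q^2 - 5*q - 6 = (q - 2)*(q + 1)*(q + 3)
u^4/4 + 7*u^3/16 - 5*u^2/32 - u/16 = u*(u/4 + 1/2)*(u - 1/2)*(u + 1/4)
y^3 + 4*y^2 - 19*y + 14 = (y - 2)*(y - 1)*(y + 7)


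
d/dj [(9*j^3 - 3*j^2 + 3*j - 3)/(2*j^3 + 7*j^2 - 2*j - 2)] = 3*(23*j^4 - 16*j^3 - 17*j^2 + 18*j - 4)/(4*j^6 + 28*j^5 + 41*j^4 - 36*j^3 - 24*j^2 + 8*j + 4)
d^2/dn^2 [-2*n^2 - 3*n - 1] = -4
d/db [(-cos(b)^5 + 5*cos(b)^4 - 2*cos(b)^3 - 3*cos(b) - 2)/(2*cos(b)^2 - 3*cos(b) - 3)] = (6*cos(b)^6 - 32*cos(b)^5 + 34*cos(b)^4 + 48*cos(b)^3 - 24*cos(b)^2 - 8*cos(b) - 3)*sin(b)/(3*cos(b) - cos(2*b) + 2)^2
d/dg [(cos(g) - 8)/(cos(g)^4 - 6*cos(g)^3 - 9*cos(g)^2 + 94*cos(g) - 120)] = (3*sin(g)^4 - 141*sin(g)^2 + 111*cos(g) - 11*cos(3*g) - 494)*sin(g)/((cos(g) - 5)^2*(cos(g) - 3)^2*(cos(g) - 2)^2*(cos(g) + 4)^2)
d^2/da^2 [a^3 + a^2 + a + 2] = 6*a + 2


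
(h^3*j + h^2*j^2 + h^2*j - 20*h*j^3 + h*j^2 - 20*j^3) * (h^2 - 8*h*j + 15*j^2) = h^5*j - 7*h^4*j^2 + h^4*j - 13*h^3*j^3 - 7*h^3*j^2 + 175*h^2*j^4 - 13*h^2*j^3 - 300*h*j^5 + 175*h*j^4 - 300*j^5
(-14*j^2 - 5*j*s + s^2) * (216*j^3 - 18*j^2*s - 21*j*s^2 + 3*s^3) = -3024*j^5 - 828*j^4*s + 600*j^3*s^2 + 45*j^2*s^3 - 36*j*s^4 + 3*s^5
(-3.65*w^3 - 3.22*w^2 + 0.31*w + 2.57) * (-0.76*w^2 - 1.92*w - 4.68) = 2.774*w^5 + 9.4552*w^4 + 23.0288*w^3 + 12.5212*w^2 - 6.3852*w - 12.0276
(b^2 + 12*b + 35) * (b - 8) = b^3 + 4*b^2 - 61*b - 280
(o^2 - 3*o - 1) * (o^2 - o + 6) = o^4 - 4*o^3 + 8*o^2 - 17*o - 6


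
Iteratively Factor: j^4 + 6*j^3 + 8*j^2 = (j + 4)*(j^3 + 2*j^2) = (j + 2)*(j + 4)*(j^2) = j*(j + 2)*(j + 4)*(j)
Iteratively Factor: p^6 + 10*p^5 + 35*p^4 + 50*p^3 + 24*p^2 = (p + 4)*(p^5 + 6*p^4 + 11*p^3 + 6*p^2) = p*(p + 4)*(p^4 + 6*p^3 + 11*p^2 + 6*p) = p*(p + 1)*(p + 4)*(p^3 + 5*p^2 + 6*p) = p*(p + 1)*(p + 3)*(p + 4)*(p^2 + 2*p) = p*(p + 1)*(p + 2)*(p + 3)*(p + 4)*(p)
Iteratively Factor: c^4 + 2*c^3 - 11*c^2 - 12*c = (c)*(c^3 + 2*c^2 - 11*c - 12) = c*(c - 3)*(c^2 + 5*c + 4) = c*(c - 3)*(c + 1)*(c + 4)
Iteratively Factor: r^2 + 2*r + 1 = (r + 1)*(r + 1)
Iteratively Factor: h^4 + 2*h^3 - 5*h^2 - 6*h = (h + 3)*(h^3 - h^2 - 2*h) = (h - 2)*(h + 3)*(h^2 + h) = h*(h - 2)*(h + 3)*(h + 1)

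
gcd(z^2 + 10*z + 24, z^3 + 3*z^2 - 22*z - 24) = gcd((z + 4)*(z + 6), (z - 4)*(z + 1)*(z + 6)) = z + 6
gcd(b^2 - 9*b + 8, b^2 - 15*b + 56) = b - 8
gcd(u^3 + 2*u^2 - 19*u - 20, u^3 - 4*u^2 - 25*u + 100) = u^2 + u - 20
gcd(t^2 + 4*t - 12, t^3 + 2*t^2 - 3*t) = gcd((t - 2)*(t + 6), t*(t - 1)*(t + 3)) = 1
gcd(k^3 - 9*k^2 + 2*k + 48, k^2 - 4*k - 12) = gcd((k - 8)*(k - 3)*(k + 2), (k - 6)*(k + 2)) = k + 2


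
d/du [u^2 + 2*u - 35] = 2*u + 2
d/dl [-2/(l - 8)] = 2/(l - 8)^2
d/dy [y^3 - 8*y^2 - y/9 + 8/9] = 3*y^2 - 16*y - 1/9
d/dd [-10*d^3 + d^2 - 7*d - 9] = -30*d^2 + 2*d - 7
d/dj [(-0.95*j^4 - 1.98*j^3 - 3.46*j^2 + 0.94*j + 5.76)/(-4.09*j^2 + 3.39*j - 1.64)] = (7.771*j^5 - 1.56330000000001*j^4 - 7.1924*j^3 + 1.8568*j^2 + 58.4656*j - 21.068)/(16.7281*j^4 - 27.7302*j^3 + 24.9073*j^2 - 11.1192*j + 2.6896)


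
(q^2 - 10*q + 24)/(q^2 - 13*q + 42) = (q - 4)/(q - 7)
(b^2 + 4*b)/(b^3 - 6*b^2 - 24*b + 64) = b/(b^2 - 10*b + 16)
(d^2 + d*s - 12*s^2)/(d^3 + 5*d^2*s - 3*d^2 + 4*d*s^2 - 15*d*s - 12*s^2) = (d - 3*s)/(d^2 + d*s - 3*d - 3*s)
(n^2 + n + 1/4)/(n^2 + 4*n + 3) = (n^2 + n + 1/4)/(n^2 + 4*n + 3)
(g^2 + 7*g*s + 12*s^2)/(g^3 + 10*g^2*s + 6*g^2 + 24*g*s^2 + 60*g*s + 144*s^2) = (g + 3*s)/(g^2 + 6*g*s + 6*g + 36*s)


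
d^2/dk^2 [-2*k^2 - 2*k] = -4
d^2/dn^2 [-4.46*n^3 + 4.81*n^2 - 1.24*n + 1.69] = 9.62 - 26.76*n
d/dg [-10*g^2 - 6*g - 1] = -20*g - 6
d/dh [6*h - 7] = 6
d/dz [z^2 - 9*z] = 2*z - 9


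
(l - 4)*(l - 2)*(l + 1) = l^3 - 5*l^2 + 2*l + 8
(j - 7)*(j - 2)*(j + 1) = j^3 - 8*j^2 + 5*j + 14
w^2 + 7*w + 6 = (w + 1)*(w + 6)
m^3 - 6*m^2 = m^2*(m - 6)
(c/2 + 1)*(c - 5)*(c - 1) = c^3/2 - 2*c^2 - 7*c/2 + 5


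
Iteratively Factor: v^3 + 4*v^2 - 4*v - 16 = (v + 4)*(v^2 - 4) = (v + 2)*(v + 4)*(v - 2)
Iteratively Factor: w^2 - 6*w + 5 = (w - 1)*(w - 5)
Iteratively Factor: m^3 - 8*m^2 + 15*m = (m)*(m^2 - 8*m + 15) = m*(m - 3)*(m - 5)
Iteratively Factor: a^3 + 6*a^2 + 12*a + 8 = (a + 2)*(a^2 + 4*a + 4) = (a + 2)^2*(a + 2)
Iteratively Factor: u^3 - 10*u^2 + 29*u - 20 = (u - 5)*(u^2 - 5*u + 4) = (u - 5)*(u - 4)*(u - 1)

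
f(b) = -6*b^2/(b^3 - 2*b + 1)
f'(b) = -6*b^2*(2 - 3*b^2)/(b^3 - 2*b + 1)^2 - 12*b/(b^3 - 2*b + 1)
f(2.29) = -3.73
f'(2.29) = 2.82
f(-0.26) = -0.27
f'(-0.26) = 1.75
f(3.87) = -1.75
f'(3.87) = 0.56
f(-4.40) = 1.54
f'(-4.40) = 0.45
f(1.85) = -5.65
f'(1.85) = 6.76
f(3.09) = -2.36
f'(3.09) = 1.06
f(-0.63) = -1.18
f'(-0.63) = 3.28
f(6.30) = -1.00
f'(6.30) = 0.17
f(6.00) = -1.05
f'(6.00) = 0.19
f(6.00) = -1.05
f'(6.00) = 0.19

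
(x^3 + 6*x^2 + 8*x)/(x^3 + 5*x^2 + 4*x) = (x + 2)/(x + 1)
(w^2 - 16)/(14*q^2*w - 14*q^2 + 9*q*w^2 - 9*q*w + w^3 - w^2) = (w^2 - 16)/(14*q^2*w - 14*q^2 + 9*q*w^2 - 9*q*w + w^3 - w^2)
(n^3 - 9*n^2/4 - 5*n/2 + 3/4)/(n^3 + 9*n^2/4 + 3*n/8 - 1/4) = 2*(n^2 - 2*n - 3)/(2*n^2 + 5*n + 2)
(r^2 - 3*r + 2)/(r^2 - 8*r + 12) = (r - 1)/(r - 6)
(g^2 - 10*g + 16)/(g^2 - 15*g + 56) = (g - 2)/(g - 7)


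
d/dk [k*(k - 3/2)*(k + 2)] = 3*k^2 + k - 3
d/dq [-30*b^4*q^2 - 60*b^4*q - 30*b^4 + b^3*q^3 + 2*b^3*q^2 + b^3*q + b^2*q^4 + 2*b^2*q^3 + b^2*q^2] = b^2*(-60*b^2*q - 60*b^2 + 3*b*q^2 + 4*b*q + b + 4*q^3 + 6*q^2 + 2*q)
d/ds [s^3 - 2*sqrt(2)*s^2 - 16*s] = 3*s^2 - 4*sqrt(2)*s - 16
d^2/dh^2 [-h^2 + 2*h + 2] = -2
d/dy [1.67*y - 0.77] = 1.67000000000000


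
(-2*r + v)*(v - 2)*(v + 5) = -2*r*v^2 - 6*r*v + 20*r + v^3 + 3*v^2 - 10*v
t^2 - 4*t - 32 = (t - 8)*(t + 4)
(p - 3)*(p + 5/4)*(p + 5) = p^3 + 13*p^2/4 - 25*p/2 - 75/4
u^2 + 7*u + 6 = (u + 1)*(u + 6)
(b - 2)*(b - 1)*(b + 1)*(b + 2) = b^4 - 5*b^2 + 4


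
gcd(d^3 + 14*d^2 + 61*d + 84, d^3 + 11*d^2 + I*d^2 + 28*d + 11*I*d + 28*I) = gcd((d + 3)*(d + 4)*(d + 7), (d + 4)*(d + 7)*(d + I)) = d^2 + 11*d + 28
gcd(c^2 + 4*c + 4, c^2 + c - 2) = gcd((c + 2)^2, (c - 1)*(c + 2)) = c + 2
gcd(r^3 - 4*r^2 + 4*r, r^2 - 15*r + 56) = 1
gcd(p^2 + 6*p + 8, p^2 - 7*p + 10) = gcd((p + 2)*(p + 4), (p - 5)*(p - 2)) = 1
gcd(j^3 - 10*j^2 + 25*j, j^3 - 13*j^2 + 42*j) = j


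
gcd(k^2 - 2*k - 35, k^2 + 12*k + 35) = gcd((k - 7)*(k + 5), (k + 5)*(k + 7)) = k + 5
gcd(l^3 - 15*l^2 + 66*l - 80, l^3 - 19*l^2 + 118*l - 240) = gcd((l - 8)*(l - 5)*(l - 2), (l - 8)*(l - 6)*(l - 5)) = l^2 - 13*l + 40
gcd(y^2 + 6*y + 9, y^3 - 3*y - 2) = 1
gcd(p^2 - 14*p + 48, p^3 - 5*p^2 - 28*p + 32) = p - 8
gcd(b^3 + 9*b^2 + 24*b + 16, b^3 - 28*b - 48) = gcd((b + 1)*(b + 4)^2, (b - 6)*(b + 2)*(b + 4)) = b + 4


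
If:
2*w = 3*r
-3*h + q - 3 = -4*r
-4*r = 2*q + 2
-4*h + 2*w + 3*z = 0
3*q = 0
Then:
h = -5/3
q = 0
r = -1/2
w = -3/4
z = -31/18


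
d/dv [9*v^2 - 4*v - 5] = 18*v - 4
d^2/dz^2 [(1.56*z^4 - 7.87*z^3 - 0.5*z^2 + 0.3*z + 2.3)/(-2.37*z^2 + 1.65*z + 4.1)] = (-17.524728*z^6 + 36.60228*z^5 + 65.46852*z^4 + 27.4836900000001*z^3 - 43.6021200000001*z^2 + 830.2425*z - 36.3527)/(13.312053*z^6 - 27.803655*z^5 - 49.730895*z^4 + 91.706175*z^3 + 86.03235*z^2 - 83.2095*z - 68.921)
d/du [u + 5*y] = 1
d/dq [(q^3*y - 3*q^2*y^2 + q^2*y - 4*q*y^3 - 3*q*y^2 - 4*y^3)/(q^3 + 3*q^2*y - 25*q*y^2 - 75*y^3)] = y*((3*q^2 + 6*q*y - 25*y^2)*(-q^3 + 3*q^2*y - q^2 + 4*q*y^2 + 3*q*y + 4*y^2) + (q^3 + 3*q^2*y - 25*q*y^2 - 75*y^3)*(3*q^2 - 6*q*y + 2*q - 4*y^2 - 3*y))/(q^3 + 3*q^2*y - 25*q*y^2 - 75*y^3)^2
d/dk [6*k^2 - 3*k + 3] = 12*k - 3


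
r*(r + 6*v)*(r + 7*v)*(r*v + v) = r^4*v + 13*r^3*v^2 + r^3*v + 42*r^2*v^3 + 13*r^2*v^2 + 42*r*v^3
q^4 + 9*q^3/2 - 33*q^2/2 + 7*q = q*(q - 2)*(q - 1/2)*(q + 7)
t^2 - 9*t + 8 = (t - 8)*(t - 1)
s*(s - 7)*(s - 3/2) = s^3 - 17*s^2/2 + 21*s/2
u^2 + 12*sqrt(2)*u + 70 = (u + 5*sqrt(2))*(u + 7*sqrt(2))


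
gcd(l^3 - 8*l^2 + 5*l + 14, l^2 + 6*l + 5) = l + 1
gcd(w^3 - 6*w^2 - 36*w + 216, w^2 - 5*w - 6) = w - 6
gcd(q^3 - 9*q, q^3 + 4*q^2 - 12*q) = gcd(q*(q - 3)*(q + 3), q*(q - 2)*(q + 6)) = q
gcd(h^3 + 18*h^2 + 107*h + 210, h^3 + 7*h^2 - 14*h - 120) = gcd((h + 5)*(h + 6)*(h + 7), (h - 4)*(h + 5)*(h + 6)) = h^2 + 11*h + 30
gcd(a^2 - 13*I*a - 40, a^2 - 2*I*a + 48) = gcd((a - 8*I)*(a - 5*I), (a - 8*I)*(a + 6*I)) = a - 8*I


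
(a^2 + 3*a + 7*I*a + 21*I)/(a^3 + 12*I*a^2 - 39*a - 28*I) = (a + 3)/(a^2 + 5*I*a - 4)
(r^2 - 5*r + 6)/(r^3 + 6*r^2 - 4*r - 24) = (r - 3)/(r^2 + 8*r + 12)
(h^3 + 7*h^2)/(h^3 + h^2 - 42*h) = h/(h - 6)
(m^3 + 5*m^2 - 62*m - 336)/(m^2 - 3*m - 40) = (m^2 + 13*m + 42)/(m + 5)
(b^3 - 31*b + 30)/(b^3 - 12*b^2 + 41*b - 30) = (b + 6)/(b - 6)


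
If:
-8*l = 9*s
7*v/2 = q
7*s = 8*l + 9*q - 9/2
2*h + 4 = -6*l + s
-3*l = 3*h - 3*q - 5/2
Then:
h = 79/7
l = -27/7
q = 277/42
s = 24/7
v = 277/147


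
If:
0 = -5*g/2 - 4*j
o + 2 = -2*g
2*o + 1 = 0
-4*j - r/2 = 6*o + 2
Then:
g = -3/4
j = 15/32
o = -1/2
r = -7/4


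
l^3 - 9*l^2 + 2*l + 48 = (l - 8)*(l - 3)*(l + 2)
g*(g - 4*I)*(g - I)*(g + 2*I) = g^4 - 3*I*g^3 + 6*g^2 - 8*I*g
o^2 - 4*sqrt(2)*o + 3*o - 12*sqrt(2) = (o + 3)*(o - 4*sqrt(2))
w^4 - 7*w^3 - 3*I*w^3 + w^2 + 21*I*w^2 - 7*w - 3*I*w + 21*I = (w - 7)*(w - 3*I)*(w - I)*(w + I)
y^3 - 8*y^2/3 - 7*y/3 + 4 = (y - 3)*(y - 1)*(y + 4/3)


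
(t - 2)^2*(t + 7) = t^3 + 3*t^2 - 24*t + 28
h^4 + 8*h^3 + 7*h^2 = h^2*(h + 1)*(h + 7)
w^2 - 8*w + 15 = (w - 5)*(w - 3)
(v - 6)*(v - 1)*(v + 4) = v^3 - 3*v^2 - 22*v + 24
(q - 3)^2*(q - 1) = q^3 - 7*q^2 + 15*q - 9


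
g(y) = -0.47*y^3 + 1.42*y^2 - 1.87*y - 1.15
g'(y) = -1.41*y^2 + 2.84*y - 1.87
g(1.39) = -2.27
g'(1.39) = -0.65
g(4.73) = -27.96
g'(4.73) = -19.98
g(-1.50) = 6.44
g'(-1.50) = -9.30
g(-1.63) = 7.71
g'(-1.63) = -10.25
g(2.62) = -4.75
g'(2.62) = -4.11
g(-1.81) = 9.67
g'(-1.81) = -11.63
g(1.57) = -2.40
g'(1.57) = -0.89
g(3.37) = -9.31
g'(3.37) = -8.31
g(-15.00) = 1932.65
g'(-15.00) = -361.72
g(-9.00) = 473.33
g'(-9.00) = -141.64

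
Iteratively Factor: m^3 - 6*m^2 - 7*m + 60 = (m - 5)*(m^2 - m - 12) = (m - 5)*(m - 4)*(m + 3)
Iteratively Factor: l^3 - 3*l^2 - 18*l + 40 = (l + 4)*(l^2 - 7*l + 10) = (l - 2)*(l + 4)*(l - 5)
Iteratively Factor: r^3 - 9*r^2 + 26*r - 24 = (r - 3)*(r^2 - 6*r + 8) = (r - 4)*(r - 3)*(r - 2)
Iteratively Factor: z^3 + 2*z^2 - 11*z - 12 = (z - 3)*(z^2 + 5*z + 4) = (z - 3)*(z + 1)*(z + 4)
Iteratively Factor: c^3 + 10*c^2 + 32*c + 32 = (c + 4)*(c^2 + 6*c + 8) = (c + 4)^2*(c + 2)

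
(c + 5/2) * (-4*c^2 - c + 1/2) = -4*c^3 - 11*c^2 - 2*c + 5/4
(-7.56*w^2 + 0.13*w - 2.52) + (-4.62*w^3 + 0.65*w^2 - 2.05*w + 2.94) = -4.62*w^3 - 6.91*w^2 - 1.92*w + 0.42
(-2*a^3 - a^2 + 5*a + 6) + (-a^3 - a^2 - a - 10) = -3*a^3 - 2*a^2 + 4*a - 4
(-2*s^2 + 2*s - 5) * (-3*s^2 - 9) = 6*s^4 - 6*s^3 + 33*s^2 - 18*s + 45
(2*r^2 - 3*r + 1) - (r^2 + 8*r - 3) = r^2 - 11*r + 4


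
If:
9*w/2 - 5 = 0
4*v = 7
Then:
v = 7/4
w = 10/9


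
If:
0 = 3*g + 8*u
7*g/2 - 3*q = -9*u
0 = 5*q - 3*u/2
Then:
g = 0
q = 0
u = 0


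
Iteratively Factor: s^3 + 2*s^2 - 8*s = (s)*(s^2 + 2*s - 8) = s*(s + 4)*(s - 2)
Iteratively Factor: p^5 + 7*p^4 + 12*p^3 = (p)*(p^4 + 7*p^3 + 12*p^2) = p^2*(p^3 + 7*p^2 + 12*p) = p^2*(p + 3)*(p^2 + 4*p) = p^3*(p + 3)*(p + 4)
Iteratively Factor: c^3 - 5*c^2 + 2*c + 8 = (c - 2)*(c^2 - 3*c - 4) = (c - 4)*(c - 2)*(c + 1)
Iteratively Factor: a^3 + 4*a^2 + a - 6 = (a + 2)*(a^2 + 2*a - 3) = (a - 1)*(a + 2)*(a + 3)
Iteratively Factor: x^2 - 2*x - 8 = (x + 2)*(x - 4)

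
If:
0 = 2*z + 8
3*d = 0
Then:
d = 0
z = -4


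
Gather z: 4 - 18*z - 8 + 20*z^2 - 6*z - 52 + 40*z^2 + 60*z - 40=60*z^2 + 36*z - 96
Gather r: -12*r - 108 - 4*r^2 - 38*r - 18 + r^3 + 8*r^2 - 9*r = r^3 + 4*r^2 - 59*r - 126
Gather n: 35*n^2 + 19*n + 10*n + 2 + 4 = 35*n^2 + 29*n + 6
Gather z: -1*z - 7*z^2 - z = -7*z^2 - 2*z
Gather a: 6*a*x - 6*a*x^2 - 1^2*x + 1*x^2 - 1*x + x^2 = a*(-6*x^2 + 6*x) + 2*x^2 - 2*x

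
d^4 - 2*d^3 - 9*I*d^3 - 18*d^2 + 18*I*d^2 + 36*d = d*(d - 2)*(d - 6*I)*(d - 3*I)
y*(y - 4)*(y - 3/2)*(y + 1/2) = y^4 - 5*y^3 + 13*y^2/4 + 3*y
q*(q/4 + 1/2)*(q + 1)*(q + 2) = q^4/4 + 5*q^3/4 + 2*q^2 + q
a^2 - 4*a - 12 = (a - 6)*(a + 2)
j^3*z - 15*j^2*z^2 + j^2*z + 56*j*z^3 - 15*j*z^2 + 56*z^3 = (j - 8*z)*(j - 7*z)*(j*z + z)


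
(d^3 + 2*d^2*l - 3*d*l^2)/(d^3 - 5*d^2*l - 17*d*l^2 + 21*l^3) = d/(d - 7*l)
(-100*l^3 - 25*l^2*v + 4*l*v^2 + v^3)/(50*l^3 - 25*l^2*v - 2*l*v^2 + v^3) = (4*l + v)/(-2*l + v)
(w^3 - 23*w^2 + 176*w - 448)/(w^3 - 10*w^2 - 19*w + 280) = (w - 8)/(w + 5)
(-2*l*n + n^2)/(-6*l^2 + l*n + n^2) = n/(3*l + n)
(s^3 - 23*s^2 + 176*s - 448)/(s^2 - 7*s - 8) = (s^2 - 15*s + 56)/(s + 1)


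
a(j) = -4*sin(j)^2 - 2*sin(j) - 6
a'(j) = -8*sin(j)*cos(j) - 2*cos(j) = -2*(4*sin(j) + 1)*cos(j)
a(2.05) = -10.92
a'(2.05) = 4.20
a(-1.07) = -7.32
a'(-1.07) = 2.41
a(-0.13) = -5.81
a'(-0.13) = -0.95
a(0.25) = -6.74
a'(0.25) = -3.86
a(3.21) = -5.88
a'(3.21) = 1.45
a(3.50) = -5.79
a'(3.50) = -0.76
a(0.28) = -6.86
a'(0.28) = -4.05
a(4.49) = -7.85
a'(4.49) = -1.28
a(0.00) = -6.00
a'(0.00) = -2.00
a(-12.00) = -8.22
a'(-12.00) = -5.31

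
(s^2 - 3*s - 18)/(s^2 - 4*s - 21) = (s - 6)/(s - 7)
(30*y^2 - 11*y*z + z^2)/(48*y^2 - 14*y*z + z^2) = (5*y - z)/(8*y - z)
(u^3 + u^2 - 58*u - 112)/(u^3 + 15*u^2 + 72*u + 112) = (u^2 - 6*u - 16)/(u^2 + 8*u + 16)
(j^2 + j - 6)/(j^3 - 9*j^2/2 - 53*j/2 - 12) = 2*(j - 2)/(2*j^2 - 15*j - 8)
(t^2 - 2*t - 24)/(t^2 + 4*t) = (t - 6)/t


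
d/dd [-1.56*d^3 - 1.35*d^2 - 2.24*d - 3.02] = -4.68*d^2 - 2.7*d - 2.24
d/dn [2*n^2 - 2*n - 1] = 4*n - 2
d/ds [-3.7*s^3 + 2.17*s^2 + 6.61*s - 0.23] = -11.1*s^2 + 4.34*s + 6.61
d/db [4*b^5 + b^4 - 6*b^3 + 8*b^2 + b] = 20*b^4 + 4*b^3 - 18*b^2 + 16*b + 1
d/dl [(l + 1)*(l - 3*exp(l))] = l - (l + 1)*(3*exp(l) - 1) - 3*exp(l)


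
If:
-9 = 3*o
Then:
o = -3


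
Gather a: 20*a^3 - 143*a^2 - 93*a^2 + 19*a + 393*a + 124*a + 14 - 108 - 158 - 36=20*a^3 - 236*a^2 + 536*a - 288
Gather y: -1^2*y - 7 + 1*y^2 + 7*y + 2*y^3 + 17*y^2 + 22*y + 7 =2*y^3 + 18*y^2 + 28*y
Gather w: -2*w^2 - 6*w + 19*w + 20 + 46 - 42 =-2*w^2 + 13*w + 24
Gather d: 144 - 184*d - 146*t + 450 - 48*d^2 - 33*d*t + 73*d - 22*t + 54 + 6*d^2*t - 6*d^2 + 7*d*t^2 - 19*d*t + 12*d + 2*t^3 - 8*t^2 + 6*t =d^2*(6*t - 54) + d*(7*t^2 - 52*t - 99) + 2*t^3 - 8*t^2 - 162*t + 648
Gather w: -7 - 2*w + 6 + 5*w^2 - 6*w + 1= 5*w^2 - 8*w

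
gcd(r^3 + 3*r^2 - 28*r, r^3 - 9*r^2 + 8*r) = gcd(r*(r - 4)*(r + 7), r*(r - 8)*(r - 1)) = r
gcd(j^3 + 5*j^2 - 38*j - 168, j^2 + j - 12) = j + 4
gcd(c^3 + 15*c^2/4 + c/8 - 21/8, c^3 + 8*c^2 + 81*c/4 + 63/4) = c + 7/2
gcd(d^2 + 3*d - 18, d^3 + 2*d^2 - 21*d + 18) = d^2 + 3*d - 18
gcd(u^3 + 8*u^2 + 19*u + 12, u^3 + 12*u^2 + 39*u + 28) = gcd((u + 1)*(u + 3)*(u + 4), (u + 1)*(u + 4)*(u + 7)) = u^2 + 5*u + 4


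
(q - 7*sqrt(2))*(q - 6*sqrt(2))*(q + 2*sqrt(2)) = q^3 - 11*sqrt(2)*q^2 + 32*q + 168*sqrt(2)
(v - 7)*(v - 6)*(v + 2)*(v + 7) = v^4 - 4*v^3 - 61*v^2 + 196*v + 588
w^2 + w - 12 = (w - 3)*(w + 4)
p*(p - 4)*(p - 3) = p^3 - 7*p^2 + 12*p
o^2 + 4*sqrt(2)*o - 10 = (o - sqrt(2))*(o + 5*sqrt(2))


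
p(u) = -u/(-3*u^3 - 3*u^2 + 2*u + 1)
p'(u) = -u*(9*u^2 + 6*u - 2)/(-3*u^3 - 3*u^2 + 2*u + 1)^2 - 1/(-3*u^3 - 3*u^2 + 2*u + 1)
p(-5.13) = 0.02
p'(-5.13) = 0.01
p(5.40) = 0.01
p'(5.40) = -0.00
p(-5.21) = 0.02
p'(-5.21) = 0.01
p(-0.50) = -1.33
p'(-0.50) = -7.11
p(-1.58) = 0.72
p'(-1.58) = 3.18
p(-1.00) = -1.00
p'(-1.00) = 2.00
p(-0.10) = 0.13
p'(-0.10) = -1.71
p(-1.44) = 1.68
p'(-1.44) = 14.56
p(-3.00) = 0.06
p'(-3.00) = 0.06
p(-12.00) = 0.00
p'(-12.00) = 0.00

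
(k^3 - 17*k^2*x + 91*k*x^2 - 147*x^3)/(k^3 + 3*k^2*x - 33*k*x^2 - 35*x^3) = (k^3 - 17*k^2*x + 91*k*x^2 - 147*x^3)/(k^3 + 3*k^2*x - 33*k*x^2 - 35*x^3)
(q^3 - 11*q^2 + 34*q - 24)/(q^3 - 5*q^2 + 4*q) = (q - 6)/q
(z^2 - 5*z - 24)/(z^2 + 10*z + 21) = (z - 8)/(z + 7)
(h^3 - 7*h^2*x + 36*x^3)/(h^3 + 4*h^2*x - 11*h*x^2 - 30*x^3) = (h - 6*x)/(h + 5*x)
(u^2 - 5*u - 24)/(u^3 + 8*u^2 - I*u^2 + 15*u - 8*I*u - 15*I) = (u - 8)/(u^2 + u*(5 - I) - 5*I)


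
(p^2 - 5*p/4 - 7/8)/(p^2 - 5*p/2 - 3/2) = (p - 7/4)/(p - 3)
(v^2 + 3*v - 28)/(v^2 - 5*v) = (v^2 + 3*v - 28)/(v*(v - 5))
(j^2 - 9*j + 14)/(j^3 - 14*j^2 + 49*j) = (j - 2)/(j*(j - 7))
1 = 1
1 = 1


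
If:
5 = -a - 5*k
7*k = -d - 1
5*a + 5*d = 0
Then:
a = -5/2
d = 5/2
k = -1/2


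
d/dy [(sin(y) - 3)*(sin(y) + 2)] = sin(2*y) - cos(y)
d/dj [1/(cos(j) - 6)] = sin(j)/(cos(j) - 6)^2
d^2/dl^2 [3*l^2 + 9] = 6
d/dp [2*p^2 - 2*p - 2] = 4*p - 2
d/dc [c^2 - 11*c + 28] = 2*c - 11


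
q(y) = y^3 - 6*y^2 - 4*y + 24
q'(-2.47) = 43.94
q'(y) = 3*y^2 - 12*y - 4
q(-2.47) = -17.79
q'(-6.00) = 176.00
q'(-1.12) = 13.20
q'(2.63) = -14.81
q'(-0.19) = -1.61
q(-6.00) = -384.00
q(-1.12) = 19.55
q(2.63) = -9.83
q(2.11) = -1.76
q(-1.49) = 13.33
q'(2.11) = -15.96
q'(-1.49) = 20.54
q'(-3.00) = 59.00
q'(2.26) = -15.80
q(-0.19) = 24.54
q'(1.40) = -14.92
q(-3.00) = -45.00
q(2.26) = -4.14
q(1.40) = 9.38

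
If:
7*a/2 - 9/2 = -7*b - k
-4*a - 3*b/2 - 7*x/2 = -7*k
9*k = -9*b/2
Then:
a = -91*x/34 - 45/17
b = 49*x/34 + 36/17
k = -49*x/68 - 18/17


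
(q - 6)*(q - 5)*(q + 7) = q^3 - 4*q^2 - 47*q + 210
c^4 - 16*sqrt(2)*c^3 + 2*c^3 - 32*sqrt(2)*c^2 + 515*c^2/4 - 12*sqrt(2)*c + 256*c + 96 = (c + 1/2)*(c + 3/2)*(c - 8*sqrt(2))^2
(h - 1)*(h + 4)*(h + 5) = h^3 + 8*h^2 + 11*h - 20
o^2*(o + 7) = o^3 + 7*o^2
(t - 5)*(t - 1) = t^2 - 6*t + 5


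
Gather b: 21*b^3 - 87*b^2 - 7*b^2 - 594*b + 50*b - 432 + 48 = 21*b^3 - 94*b^2 - 544*b - 384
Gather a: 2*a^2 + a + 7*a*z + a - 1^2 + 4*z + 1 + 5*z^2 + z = 2*a^2 + a*(7*z + 2) + 5*z^2 + 5*z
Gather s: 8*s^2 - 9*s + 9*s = 8*s^2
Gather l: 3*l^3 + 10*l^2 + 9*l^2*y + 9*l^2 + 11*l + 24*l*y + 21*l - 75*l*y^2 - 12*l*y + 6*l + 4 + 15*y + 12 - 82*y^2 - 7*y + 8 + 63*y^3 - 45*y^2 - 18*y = 3*l^3 + l^2*(9*y + 19) + l*(-75*y^2 + 12*y + 38) + 63*y^3 - 127*y^2 - 10*y + 24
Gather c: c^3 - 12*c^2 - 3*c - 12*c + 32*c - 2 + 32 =c^3 - 12*c^2 + 17*c + 30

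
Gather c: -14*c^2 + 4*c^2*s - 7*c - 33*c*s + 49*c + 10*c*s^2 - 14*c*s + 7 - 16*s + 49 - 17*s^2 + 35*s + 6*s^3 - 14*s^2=c^2*(4*s - 14) + c*(10*s^2 - 47*s + 42) + 6*s^3 - 31*s^2 + 19*s + 56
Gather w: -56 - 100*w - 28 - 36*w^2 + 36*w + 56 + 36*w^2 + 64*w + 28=0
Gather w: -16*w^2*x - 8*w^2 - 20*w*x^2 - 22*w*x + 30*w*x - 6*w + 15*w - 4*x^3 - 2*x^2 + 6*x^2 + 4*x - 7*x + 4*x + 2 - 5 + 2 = w^2*(-16*x - 8) + w*(-20*x^2 + 8*x + 9) - 4*x^3 + 4*x^2 + x - 1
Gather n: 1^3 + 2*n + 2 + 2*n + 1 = 4*n + 4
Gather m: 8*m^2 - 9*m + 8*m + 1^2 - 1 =8*m^2 - m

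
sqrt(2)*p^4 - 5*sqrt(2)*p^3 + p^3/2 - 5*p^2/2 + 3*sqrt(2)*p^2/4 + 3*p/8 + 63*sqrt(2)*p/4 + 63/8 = (p - 7/2)*(p - 3)*(p + 3/2)*(sqrt(2)*p + 1/2)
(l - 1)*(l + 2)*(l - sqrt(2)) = l^3 - sqrt(2)*l^2 + l^2 - 2*l - sqrt(2)*l + 2*sqrt(2)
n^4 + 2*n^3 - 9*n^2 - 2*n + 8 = (n - 2)*(n - 1)*(n + 1)*(n + 4)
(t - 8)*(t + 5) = t^2 - 3*t - 40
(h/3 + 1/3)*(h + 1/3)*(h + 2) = h^3/3 + 10*h^2/9 + h + 2/9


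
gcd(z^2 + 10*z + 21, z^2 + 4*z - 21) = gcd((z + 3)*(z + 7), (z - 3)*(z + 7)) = z + 7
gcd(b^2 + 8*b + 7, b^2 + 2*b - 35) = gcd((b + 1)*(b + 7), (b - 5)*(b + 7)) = b + 7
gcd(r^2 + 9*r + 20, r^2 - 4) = 1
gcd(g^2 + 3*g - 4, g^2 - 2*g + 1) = g - 1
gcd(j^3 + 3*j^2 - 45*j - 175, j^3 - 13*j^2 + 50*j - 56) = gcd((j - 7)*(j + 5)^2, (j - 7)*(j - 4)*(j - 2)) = j - 7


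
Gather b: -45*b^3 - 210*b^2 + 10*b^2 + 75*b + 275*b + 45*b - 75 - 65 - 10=-45*b^3 - 200*b^2 + 395*b - 150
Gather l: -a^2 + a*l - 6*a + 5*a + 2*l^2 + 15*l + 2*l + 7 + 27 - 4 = -a^2 - a + 2*l^2 + l*(a + 17) + 30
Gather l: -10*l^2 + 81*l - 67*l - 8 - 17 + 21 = -10*l^2 + 14*l - 4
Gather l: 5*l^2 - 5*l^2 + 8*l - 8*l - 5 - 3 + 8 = 0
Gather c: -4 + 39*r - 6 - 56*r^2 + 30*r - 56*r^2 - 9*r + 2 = -112*r^2 + 60*r - 8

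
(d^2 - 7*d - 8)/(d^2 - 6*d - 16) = (d + 1)/(d + 2)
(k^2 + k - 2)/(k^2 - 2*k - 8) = (k - 1)/(k - 4)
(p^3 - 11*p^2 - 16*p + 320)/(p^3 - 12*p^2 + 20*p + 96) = (p^2 - 3*p - 40)/(p^2 - 4*p - 12)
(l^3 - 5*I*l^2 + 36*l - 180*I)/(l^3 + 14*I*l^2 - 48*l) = (l^2 - 11*I*l - 30)/(l*(l + 8*I))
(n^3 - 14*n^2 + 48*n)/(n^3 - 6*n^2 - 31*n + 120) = n*(n - 6)/(n^2 + 2*n - 15)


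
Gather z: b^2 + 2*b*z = b^2 + 2*b*z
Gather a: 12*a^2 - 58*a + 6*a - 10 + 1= 12*a^2 - 52*a - 9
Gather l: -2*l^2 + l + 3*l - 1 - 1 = -2*l^2 + 4*l - 2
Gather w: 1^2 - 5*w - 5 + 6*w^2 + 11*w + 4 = 6*w^2 + 6*w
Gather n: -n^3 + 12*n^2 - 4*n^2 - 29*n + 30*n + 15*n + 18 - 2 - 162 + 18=-n^3 + 8*n^2 + 16*n - 128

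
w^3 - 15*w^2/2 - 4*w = w*(w - 8)*(w + 1/2)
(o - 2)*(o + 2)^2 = o^3 + 2*o^2 - 4*o - 8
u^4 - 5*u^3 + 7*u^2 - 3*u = u*(u - 3)*(u - 1)^2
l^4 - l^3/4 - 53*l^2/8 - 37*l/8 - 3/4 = (l - 3)*(l + 1/4)*(l + 1/2)*(l + 2)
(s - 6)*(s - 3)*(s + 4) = s^3 - 5*s^2 - 18*s + 72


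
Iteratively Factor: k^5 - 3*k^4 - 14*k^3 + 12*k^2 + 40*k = (k - 5)*(k^4 + 2*k^3 - 4*k^2 - 8*k) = (k - 5)*(k + 2)*(k^3 - 4*k) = (k - 5)*(k - 2)*(k + 2)*(k^2 + 2*k) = k*(k - 5)*(k - 2)*(k + 2)*(k + 2)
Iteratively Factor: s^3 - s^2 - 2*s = (s)*(s^2 - s - 2) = s*(s - 2)*(s + 1)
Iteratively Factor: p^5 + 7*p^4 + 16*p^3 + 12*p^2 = (p + 2)*(p^4 + 5*p^3 + 6*p^2) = p*(p + 2)*(p^3 + 5*p^2 + 6*p) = p^2*(p + 2)*(p^2 + 5*p + 6) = p^2*(p + 2)*(p + 3)*(p + 2)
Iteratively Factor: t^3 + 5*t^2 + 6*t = (t + 2)*(t^2 + 3*t) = t*(t + 2)*(t + 3)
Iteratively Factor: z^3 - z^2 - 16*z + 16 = (z - 4)*(z^2 + 3*z - 4) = (z - 4)*(z - 1)*(z + 4)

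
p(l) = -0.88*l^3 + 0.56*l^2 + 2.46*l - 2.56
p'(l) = -2.64*l^2 + 1.12*l + 2.46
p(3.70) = -30.37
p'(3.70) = -29.54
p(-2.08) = 2.67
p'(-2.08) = -11.29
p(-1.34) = -2.73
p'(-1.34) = -3.78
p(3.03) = -14.44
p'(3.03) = -18.38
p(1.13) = -0.33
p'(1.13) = 0.35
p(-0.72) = -3.71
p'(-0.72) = 0.29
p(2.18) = -3.65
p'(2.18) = -7.64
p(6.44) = -198.53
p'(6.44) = -99.82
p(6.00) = -157.72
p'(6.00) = -85.86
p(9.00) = -576.58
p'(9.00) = -201.30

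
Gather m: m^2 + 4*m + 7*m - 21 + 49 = m^2 + 11*m + 28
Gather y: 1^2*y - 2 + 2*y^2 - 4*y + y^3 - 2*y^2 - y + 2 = y^3 - 4*y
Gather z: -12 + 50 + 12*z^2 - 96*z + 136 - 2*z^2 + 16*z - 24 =10*z^2 - 80*z + 150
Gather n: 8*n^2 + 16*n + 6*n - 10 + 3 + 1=8*n^2 + 22*n - 6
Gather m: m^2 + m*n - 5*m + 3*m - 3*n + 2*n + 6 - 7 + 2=m^2 + m*(n - 2) - n + 1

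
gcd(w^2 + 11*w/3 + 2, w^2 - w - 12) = w + 3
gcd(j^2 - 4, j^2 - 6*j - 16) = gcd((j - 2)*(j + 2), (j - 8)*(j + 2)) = j + 2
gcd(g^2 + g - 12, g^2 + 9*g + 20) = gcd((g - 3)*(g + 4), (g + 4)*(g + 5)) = g + 4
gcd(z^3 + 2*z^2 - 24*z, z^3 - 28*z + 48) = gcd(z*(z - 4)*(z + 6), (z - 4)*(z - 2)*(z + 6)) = z^2 + 2*z - 24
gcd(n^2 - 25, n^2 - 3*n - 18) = 1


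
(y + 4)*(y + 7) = y^2 + 11*y + 28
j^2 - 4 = (j - 2)*(j + 2)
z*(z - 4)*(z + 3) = z^3 - z^2 - 12*z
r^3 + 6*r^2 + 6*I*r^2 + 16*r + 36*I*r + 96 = (r + 6)*(r - 2*I)*(r + 8*I)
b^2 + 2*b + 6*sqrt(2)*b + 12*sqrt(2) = (b + 2)*(b + 6*sqrt(2))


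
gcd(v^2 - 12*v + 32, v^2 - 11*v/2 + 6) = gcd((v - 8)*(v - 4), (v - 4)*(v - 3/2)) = v - 4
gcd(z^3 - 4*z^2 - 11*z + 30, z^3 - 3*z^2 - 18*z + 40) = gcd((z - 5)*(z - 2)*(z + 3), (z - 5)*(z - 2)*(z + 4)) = z^2 - 7*z + 10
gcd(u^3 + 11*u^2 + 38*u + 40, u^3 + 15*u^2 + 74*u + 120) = u^2 + 9*u + 20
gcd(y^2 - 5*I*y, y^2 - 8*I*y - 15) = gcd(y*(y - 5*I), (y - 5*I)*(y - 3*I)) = y - 5*I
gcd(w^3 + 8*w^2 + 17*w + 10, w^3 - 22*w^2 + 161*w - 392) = 1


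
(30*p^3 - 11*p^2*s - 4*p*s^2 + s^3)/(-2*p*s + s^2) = -15*p^2/s - 2*p + s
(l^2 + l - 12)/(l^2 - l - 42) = (-l^2 - l + 12)/(-l^2 + l + 42)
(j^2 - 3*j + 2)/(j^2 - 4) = (j - 1)/(j + 2)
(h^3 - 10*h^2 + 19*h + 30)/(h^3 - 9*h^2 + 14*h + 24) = (h - 5)/(h - 4)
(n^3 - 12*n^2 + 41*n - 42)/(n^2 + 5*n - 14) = (n^2 - 10*n + 21)/(n + 7)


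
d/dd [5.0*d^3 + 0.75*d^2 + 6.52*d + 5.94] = 15.0*d^2 + 1.5*d + 6.52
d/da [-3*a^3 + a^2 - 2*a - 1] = -9*a^2 + 2*a - 2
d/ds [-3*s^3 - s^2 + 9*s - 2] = -9*s^2 - 2*s + 9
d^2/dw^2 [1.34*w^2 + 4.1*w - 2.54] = 2.68000000000000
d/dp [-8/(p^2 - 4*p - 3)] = 16*(p - 2)/(-p^2 + 4*p + 3)^2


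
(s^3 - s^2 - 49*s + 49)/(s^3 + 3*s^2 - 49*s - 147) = (s - 1)/(s + 3)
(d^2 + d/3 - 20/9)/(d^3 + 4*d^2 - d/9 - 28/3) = (3*d + 5)/(3*d^2 + 16*d + 21)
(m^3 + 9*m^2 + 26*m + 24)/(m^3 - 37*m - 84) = (m + 2)/(m - 7)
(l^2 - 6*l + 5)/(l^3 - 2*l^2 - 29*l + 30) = (l - 5)/(l^2 - l - 30)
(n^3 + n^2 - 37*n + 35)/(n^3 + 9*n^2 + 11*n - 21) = (n - 5)/(n + 3)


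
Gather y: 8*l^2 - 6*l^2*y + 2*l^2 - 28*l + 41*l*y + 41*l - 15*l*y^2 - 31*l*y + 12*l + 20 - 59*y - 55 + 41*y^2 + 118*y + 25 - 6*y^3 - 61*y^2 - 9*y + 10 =10*l^2 + 25*l - 6*y^3 + y^2*(-15*l - 20) + y*(-6*l^2 + 10*l + 50)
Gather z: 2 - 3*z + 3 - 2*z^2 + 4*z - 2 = -2*z^2 + z + 3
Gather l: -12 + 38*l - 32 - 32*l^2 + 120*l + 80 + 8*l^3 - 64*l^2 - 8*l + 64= 8*l^3 - 96*l^2 + 150*l + 100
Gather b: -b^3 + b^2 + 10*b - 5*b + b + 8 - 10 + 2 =-b^3 + b^2 + 6*b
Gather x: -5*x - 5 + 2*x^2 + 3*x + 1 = 2*x^2 - 2*x - 4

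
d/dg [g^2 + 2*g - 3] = 2*g + 2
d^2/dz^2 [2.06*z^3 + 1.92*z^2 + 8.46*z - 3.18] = 12.36*z + 3.84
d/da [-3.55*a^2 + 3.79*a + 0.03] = 3.79 - 7.1*a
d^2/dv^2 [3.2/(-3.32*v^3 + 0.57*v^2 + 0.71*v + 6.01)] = ((63.744*v - 3.648)*(-3.32*v^3 + 0.57*v^2 + 0.71*v + 6.01) + 3.2*(-19.92*v^2 + 2.28*v + 1.42)*(-9.96*v^2 + 1.14*v + 0.71))/(-3.32*v^3 + 0.57*v^2 + 0.71*v + 6.01)^3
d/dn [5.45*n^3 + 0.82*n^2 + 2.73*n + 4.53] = 16.35*n^2 + 1.64*n + 2.73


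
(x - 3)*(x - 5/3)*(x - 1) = x^3 - 17*x^2/3 + 29*x/3 - 5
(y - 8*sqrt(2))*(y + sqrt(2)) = y^2 - 7*sqrt(2)*y - 16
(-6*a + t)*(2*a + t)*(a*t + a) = -12*a^3*t - 12*a^3 - 4*a^2*t^2 - 4*a^2*t + a*t^3 + a*t^2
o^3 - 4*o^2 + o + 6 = (o - 3)*(o - 2)*(o + 1)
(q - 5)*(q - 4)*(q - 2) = q^3 - 11*q^2 + 38*q - 40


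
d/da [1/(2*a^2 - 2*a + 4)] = (1/2 - a)/(a^2 - a + 2)^2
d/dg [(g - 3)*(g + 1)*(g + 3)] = 3*g^2 + 2*g - 9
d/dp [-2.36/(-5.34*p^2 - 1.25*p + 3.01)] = (-25.2048*p - 2.95)/(5.34*p^2 + 1.25*p - 3.01)^2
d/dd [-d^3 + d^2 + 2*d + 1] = -3*d^2 + 2*d + 2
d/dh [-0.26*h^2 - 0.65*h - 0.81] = -0.52*h - 0.65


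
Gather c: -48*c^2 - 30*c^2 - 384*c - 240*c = -78*c^2 - 624*c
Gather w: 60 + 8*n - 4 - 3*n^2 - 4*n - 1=-3*n^2 + 4*n + 55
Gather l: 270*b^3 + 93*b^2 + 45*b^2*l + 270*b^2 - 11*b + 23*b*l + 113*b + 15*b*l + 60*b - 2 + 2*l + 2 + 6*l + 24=270*b^3 + 363*b^2 + 162*b + l*(45*b^2 + 38*b + 8) + 24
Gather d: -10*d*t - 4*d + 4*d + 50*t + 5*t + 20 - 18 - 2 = -10*d*t + 55*t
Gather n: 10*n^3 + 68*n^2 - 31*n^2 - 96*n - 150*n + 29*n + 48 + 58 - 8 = 10*n^3 + 37*n^2 - 217*n + 98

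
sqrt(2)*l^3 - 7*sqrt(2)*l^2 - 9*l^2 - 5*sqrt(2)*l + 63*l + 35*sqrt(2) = (l - 7)*(l - 5*sqrt(2))*(sqrt(2)*l + 1)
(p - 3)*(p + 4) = p^2 + p - 12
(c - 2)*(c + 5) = c^2 + 3*c - 10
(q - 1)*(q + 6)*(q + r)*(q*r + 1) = q^4*r + q^3*r^2 + 5*q^3*r + q^3 + 5*q^2*r^2 - 5*q^2*r + 5*q^2 - 6*q*r^2 + 5*q*r - 6*q - 6*r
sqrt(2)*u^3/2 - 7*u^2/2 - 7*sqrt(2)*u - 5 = (u - 5*sqrt(2))*(u + sqrt(2))*(sqrt(2)*u/2 + 1/2)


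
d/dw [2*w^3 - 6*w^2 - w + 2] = 6*w^2 - 12*w - 1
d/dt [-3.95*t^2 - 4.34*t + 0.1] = -7.9*t - 4.34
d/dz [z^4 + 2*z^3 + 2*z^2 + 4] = 2*z*(2*z^2 + 3*z + 2)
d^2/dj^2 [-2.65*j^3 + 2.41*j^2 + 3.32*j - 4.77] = 4.82 - 15.9*j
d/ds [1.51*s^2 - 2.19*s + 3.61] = 3.02*s - 2.19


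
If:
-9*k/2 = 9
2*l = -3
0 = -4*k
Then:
No Solution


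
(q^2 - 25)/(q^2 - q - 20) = (q + 5)/(q + 4)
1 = 1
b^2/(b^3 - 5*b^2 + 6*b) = b/(b^2 - 5*b + 6)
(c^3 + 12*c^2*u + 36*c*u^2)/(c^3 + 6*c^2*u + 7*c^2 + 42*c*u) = (c + 6*u)/(c + 7)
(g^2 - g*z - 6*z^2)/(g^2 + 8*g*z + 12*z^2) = (g - 3*z)/(g + 6*z)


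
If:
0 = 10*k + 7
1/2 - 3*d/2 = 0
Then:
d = 1/3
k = -7/10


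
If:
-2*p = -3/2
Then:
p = 3/4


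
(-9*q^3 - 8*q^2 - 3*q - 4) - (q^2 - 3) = -9*q^3 - 9*q^2 - 3*q - 1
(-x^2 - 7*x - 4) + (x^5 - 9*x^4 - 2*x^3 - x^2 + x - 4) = x^5 - 9*x^4 - 2*x^3 - 2*x^2 - 6*x - 8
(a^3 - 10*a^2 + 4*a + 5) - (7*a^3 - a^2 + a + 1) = -6*a^3 - 9*a^2 + 3*a + 4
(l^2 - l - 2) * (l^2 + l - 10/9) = l^4 - 37*l^2/9 - 8*l/9 + 20/9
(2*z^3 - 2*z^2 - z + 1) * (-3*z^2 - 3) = -6*z^5 + 6*z^4 - 3*z^3 + 3*z^2 + 3*z - 3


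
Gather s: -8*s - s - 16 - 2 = -9*s - 18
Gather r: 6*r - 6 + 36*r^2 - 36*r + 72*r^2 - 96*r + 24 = 108*r^2 - 126*r + 18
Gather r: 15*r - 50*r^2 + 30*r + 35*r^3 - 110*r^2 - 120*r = 35*r^3 - 160*r^2 - 75*r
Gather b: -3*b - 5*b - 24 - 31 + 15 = -8*b - 40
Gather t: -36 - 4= -40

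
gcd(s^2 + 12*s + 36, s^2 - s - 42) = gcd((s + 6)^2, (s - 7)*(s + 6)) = s + 6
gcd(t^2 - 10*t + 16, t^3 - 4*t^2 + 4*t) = t - 2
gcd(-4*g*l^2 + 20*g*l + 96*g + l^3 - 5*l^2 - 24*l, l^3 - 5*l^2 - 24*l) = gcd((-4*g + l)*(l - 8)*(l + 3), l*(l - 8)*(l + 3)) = l^2 - 5*l - 24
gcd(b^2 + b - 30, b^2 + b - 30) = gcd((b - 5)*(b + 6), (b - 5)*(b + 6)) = b^2 + b - 30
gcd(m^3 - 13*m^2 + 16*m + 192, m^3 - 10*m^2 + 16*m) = m - 8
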